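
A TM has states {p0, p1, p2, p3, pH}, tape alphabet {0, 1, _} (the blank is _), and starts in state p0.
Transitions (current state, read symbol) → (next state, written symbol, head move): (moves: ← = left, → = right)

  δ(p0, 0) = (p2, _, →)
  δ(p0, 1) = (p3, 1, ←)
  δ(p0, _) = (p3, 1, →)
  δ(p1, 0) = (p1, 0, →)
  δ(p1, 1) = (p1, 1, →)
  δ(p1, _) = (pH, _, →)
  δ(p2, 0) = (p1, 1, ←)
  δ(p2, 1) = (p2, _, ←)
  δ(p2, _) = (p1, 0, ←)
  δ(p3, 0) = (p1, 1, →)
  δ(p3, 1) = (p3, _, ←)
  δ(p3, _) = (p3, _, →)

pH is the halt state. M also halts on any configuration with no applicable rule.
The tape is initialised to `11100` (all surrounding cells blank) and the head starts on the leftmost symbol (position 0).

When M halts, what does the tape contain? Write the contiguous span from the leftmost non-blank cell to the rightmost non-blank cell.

p0 | _[1]1100__   read 1 → write 1, move ←, go to p3
p3 | [_]11100__   read _ → write _, move →, go to p3
p3 | _[1]1100__   read 1 → write _, move ←, go to p3
p3 | [_]_1100__   read _ → write _, move →, go to p3
p3 | _[_]1100__   read _ → write _, move →, go to p3
p3 | __[1]100__   read 1 → write _, move ←, go to p3
p3 | _[_]_100__   read _ → write _, move →, go to p3
p3 | __[_]100__   read _ → write _, move →, go to p3
p3 | ___[1]00__   read 1 → write _, move ←, go to p3
p3 | __[_]_00__   read _ → write _, move →, go to p3
p3 | ___[_]00__   read _ → write _, move →, go to p3
p3 | ____[0]0__   read 0 → write 1, move →, go to p1
p1 | ____1[0]__   read 0 → write 0, move →, go to p1
p1 | ____10[_]_   read _ → write _, move →, go to pH
pH | ____10_[_]
The non-blank tape span at halt is 10.

10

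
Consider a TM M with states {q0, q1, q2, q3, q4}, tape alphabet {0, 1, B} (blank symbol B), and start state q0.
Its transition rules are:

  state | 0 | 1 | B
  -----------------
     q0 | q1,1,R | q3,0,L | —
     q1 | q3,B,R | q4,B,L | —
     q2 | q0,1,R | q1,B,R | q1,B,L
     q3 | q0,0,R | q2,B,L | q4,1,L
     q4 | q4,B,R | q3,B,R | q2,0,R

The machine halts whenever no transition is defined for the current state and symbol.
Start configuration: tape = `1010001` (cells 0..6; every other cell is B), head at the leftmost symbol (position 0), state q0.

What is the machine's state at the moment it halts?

q1

q0 | BB[1]010001B   read 1 → write 0, move L, go to q3
q3 | B[B]0010001B   read B → write 1, move L, go to q4
q4 | [B]10010001B   read B → write 0, move R, go to q2
q2 | 0[1]0010001B   read 1 → write B, move R, go to q1
q1 | 0B[0]010001B   read 0 → write B, move R, go to q3
q3 | 0BB[0]10001B   read 0 → write 0, move R, go to q0
q0 | 0BB0[1]0001B   read 1 → write 0, move L, go to q3
q3 | 0BB[0]00001B   read 0 → write 0, move R, go to q0
q0 | 0BB0[0]0001B   read 0 → write 1, move R, go to q1
q1 | 0BB01[0]001B   read 0 → write B, move R, go to q3
q3 | 0BB01B[0]01B   read 0 → write 0, move R, go to q0
q0 | 0BB01B0[0]1B   read 0 → write 1, move R, go to q1
q1 | 0BB01B01[1]B   read 1 → write B, move L, go to q4
q4 | 0BB01B0[1]BB   read 1 → write B, move R, go to q3
q3 | 0BB01B0B[B]B   read B → write 1, move L, go to q4
q4 | 0BB01B0[B]1B   read B → write 0, move R, go to q2
q2 | 0BB01B00[1]B   read 1 → write B, move R, go to q1
q1 | 0BB01B00B[B]
No transition is defined for (q1, B); M halts in state q1.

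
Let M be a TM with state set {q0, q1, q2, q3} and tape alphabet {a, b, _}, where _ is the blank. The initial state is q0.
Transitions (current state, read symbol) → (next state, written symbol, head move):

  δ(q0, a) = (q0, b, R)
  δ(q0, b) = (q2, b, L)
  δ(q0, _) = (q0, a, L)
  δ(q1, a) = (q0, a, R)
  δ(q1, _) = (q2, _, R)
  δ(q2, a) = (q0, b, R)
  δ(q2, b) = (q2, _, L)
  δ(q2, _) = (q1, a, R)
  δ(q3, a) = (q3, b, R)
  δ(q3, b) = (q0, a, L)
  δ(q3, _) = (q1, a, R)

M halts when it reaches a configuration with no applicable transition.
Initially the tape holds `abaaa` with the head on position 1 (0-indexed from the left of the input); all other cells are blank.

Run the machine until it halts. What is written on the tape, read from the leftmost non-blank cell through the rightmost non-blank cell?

q0 | _a[b]aaa_   read b → write b, move L, go to q2
q2 | _[a]baaa_   read a → write b, move R, go to q0
q0 | _b[b]aaa_   read b → write b, move L, go to q2
q2 | _[b]baaa_   read b → write _, move L, go to q2
q2 | [_]_baaa_   read _ → write a, move R, go to q1
q1 | a[_]baaa_   read _ → write _, move R, go to q2
q2 | a_[b]aaa_   read b → write _, move L, go to q2
q2 | a[_]_aaa_   read _ → write a, move R, go to q1
q1 | aa[_]aaa_   read _ → write _, move R, go to q2
q2 | aa_[a]aa_   read a → write b, move R, go to q0
q0 | aa_b[a]a_   read a → write b, move R, go to q0
q0 | aa_bb[a]_   read a → write b, move R, go to q0
q0 | aa_bbb[_]   read _ → write a, move L, go to q0
q0 | aa_bb[b]a   read b → write b, move L, go to q2
q2 | aa_b[b]ba   read b → write _, move L, go to q2
q2 | aa_[b]_ba   read b → write _, move L, go to q2
q2 | aa[_]__ba   read _ → write a, move R, go to q1
q1 | aaa[_]_ba   read _ → write _, move R, go to q2
q2 | aaa_[_]ba   read _ → write a, move R, go to q1
q1 | aaa_a[b]a
The non-blank tape span at halt is aaa_aba.

aaa_aba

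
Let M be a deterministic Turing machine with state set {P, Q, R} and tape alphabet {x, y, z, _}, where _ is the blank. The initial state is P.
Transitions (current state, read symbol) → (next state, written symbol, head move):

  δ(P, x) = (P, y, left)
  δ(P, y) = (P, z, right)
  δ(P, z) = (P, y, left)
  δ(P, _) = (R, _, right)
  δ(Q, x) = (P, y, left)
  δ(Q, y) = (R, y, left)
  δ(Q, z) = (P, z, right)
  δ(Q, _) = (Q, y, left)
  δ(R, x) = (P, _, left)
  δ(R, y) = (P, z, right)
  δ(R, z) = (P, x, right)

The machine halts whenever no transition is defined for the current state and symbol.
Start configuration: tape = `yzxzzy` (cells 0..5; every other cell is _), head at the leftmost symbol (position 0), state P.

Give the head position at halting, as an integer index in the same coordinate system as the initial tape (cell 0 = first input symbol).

7

state=P head=0 tape=_[y]zxzzy__   (P,y)→(P,z,right)
state=P head=1 tape=_z[z]xzzy__   (P,z)→(P,y,left)
state=P head=0 tape=_[z]yxzzy__   (P,z)→(P,y,left)
state=P head=-1 tape=[_]yyxzzy__   (P,_)→(R,_,right)
state=R head=0 tape=_[y]yxzzy__   (R,y)→(P,z,right)
state=P head=1 tape=_z[y]xzzy__   (P,y)→(P,z,right)
state=P head=2 tape=_zz[x]zzy__   (P,x)→(P,y,left)
state=P head=1 tape=_z[z]yzzy__   (P,z)→(P,y,left)
state=P head=0 tape=_[z]yyzzy__   (P,z)→(P,y,left)
state=P head=-1 tape=[_]yyyzzy__   (P,_)→(R,_,right)
state=R head=0 tape=_[y]yyzzy__   (R,y)→(P,z,right)
state=P head=1 tape=_z[y]yzzy__   (P,y)→(P,z,right)
state=P head=2 tape=_zz[y]zzy__   (P,y)→(P,z,right)
state=P head=3 tape=_zzz[z]zy__   (P,z)→(P,y,left)
state=P head=2 tape=_zz[z]yzy__   (P,z)→(P,y,left)
state=P head=1 tape=_z[z]yyzy__   (P,z)→(P,y,left)
state=P head=0 tape=_[z]yyyzy__   (P,z)→(P,y,left)
state=P head=-1 tape=[_]yyyyzy__   (P,_)→(R,_,right)
state=R head=0 tape=_[y]yyyzy__   (R,y)→(P,z,right)
state=P head=1 tape=_z[y]yyzy__   (P,y)→(P,z,right)
state=P head=2 tape=_zz[y]yzy__   (P,y)→(P,z,right)
state=P head=3 tape=_zzz[y]zy__   (P,y)→(P,z,right)
state=P head=4 tape=_zzzz[z]y__   (P,z)→(P,y,left)
state=P head=3 tape=_zzz[z]yy__   (P,z)→(P,y,left)
state=P head=2 tape=_zz[z]yyy__   (P,z)→(P,y,left)
state=P head=1 tape=_z[z]yyyy__   (P,z)→(P,y,left)
state=P head=0 tape=_[z]yyyyy__   (P,z)→(P,y,left)
state=P head=-1 tape=[_]yyyyyy__   (P,_)→(R,_,right)
state=R head=0 tape=_[y]yyyyy__   (R,y)→(P,z,right)
state=P head=1 tape=_z[y]yyyy__   (P,y)→(P,z,right)
state=P head=2 tape=_zz[y]yyy__   (P,y)→(P,z,right)
state=P head=3 tape=_zzz[y]yy__   (P,y)→(P,z,right)
state=P head=4 tape=_zzzz[y]y__   (P,y)→(P,z,right)
state=P head=5 tape=_zzzzz[y]__   (P,y)→(P,z,right)
state=P head=6 tape=_zzzzzz[_]_   (P,_)→(R,_,right)
state=R head=7 tape=_zzzzzz_[_]
At halt the head is at cell 7.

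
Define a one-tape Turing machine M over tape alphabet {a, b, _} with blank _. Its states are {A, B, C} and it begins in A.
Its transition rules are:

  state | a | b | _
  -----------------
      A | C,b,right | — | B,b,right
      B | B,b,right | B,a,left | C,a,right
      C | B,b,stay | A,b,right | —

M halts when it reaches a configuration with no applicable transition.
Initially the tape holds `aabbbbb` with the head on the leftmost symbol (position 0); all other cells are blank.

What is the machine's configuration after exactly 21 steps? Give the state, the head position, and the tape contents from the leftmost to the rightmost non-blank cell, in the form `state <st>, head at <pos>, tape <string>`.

state B, head at 2, tape bbbbabbbb

A | __[a]abbbbb   read a → write b, move right, go to C
C | __b[a]bbbbb   read a → write b, move stay, go to B
B | __b[b]bbbbb   read b → write a, move left, go to B
B | __[b]abbbbb   read b → write a, move left, go to B
B | _[_]aabbbbb   read _ → write a, move right, go to C
C | _a[a]abbbbb   read a → write b, move stay, go to B
B | _a[b]abbbbb   read b → write a, move left, go to B
B | _[a]aabbbbb   read a → write b, move right, go to B
B | _b[a]abbbbb   read a → write b, move right, go to B
B | _bb[a]bbbbb   read a → write b, move right, go to B
B | _bbb[b]bbbb   read b → write a, move left, go to B
B | _bb[b]abbbb   read b → write a, move left, go to B
B | _b[b]aabbbb   read b → write a, move left, go to B
B | _[b]aaabbbb   read b → write a, move left, go to B
B | [_]aaaabbbb   read _ → write a, move right, go to C
C | a[a]aaabbbb   read a → write b, move stay, go to B
B | a[b]aaabbbb   read b → write a, move left, go to B
B | [a]aaaabbbb   read a → write b, move right, go to B
B | b[a]aaabbbb   read a → write b, move right, go to B
B | bb[a]aabbbb   read a → write b, move right, go to B
B | bbb[a]abbbb   read a → write b, move right, go to B
B | bbbb[a]bbbb
After 21 steps: state B, head at 2, tape bbbbabbbb.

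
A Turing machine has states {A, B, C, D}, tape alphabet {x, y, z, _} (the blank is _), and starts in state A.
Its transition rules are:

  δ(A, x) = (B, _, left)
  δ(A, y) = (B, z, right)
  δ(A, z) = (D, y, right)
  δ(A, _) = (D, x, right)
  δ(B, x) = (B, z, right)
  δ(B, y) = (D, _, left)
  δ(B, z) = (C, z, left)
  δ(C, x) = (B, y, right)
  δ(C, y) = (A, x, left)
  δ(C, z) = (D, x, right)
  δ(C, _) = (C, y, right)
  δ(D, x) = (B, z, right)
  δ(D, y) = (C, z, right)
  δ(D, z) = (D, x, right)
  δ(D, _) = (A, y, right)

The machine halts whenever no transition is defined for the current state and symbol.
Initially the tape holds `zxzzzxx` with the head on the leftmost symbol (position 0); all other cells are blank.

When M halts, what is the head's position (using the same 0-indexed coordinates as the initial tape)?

A | [z]xzzzxx_   read z → write y, move right, go to D
D | y[x]zzzxx_   read x → write z, move right, go to B
B | yz[z]zzxx_   read z → write z, move left, go to C
C | y[z]zzzxx_   read z → write x, move right, go to D
D | yx[z]zzxx_   read z → write x, move right, go to D
D | yxx[z]zxx_   read z → write x, move right, go to D
D | yxxx[z]xx_   read z → write x, move right, go to D
D | yxxxx[x]x_   read x → write z, move right, go to B
B | yxxxxz[x]_   read x → write z, move right, go to B
B | yxxxxzz[_]
At halt the head is at cell 7.

7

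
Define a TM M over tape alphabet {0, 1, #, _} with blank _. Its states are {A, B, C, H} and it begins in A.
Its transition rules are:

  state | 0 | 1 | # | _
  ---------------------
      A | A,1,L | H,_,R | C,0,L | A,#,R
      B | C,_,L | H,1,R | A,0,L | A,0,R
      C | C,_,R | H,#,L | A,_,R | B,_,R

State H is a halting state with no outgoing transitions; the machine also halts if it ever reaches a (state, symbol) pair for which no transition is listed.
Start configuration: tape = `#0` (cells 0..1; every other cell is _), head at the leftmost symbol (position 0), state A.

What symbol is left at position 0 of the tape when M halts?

state=A head=0 tape=_[#]0   (A,#)→(C,0,L)
state=C head=-1 tape=[_]00   (C,_)→(B,_,R)
state=B head=0 tape=_[0]0   (B,0)→(C,_,L)
state=C head=-1 tape=[_]_0   (C,_)→(B,_,R)
state=B head=0 tape=_[_]0   (B,_)→(A,0,R)
state=A head=1 tape=_0[0]   (A,0)→(A,1,L)
state=A head=0 tape=_[0]1   (A,0)→(A,1,L)
state=A head=-1 tape=[_]11   (A,_)→(A,#,R)
state=A head=0 tape=#[1]1   (A,1)→(H,_,R)
state=H head=1 tape=#_[1]
Cell 0 holds _ when M halts.

_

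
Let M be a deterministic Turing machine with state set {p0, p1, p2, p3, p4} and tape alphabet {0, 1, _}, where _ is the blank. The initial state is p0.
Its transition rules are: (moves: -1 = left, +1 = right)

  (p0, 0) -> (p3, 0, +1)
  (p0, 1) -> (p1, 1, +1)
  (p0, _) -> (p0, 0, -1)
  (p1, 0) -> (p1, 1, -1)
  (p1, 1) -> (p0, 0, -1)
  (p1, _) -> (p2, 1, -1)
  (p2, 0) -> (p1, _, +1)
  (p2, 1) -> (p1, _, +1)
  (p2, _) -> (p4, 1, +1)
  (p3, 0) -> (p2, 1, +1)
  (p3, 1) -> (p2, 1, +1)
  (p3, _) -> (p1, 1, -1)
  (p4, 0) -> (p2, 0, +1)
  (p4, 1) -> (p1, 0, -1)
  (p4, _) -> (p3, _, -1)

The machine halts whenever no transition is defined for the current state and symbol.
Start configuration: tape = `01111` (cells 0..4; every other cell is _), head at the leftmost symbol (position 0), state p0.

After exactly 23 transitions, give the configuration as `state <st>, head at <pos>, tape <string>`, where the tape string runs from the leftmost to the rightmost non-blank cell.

state=p0 head=0 tape=[0]1111   (p0,0)→(p3,0,+1)
state=p3 head=1 tape=0[1]111   (p3,1)→(p2,1,+1)
state=p2 head=2 tape=01[1]11   (p2,1)→(p1,_,+1)
state=p1 head=3 tape=01_[1]1   (p1,1)→(p0,0,-1)
state=p0 head=2 tape=01[_]01   (p0,_)→(p0,0,-1)
state=p0 head=1 tape=0[1]001   (p0,1)→(p1,1,+1)
state=p1 head=2 tape=01[0]01   (p1,0)→(p1,1,-1)
state=p1 head=1 tape=0[1]101   (p1,1)→(p0,0,-1)
state=p0 head=0 tape=[0]0101   (p0,0)→(p3,0,+1)
state=p3 head=1 tape=0[0]101   (p3,0)→(p2,1,+1)
state=p2 head=2 tape=01[1]01   (p2,1)→(p1,_,+1)
state=p1 head=3 tape=01_[0]1   (p1,0)→(p1,1,-1)
state=p1 head=2 tape=01[_]11   (p1,_)→(p2,1,-1)
state=p2 head=1 tape=0[1]111   (p2,1)→(p1,_,+1)
state=p1 head=2 tape=0_[1]11   (p1,1)→(p0,0,-1)
state=p0 head=1 tape=0[_]011   (p0,_)→(p0,0,-1)
state=p0 head=0 tape=[0]0011   (p0,0)→(p3,0,+1)
state=p3 head=1 tape=0[0]011   (p3,0)→(p2,1,+1)
state=p2 head=2 tape=01[0]11   (p2,0)→(p1,_,+1)
state=p1 head=3 tape=01_[1]1   (p1,1)→(p0,0,-1)
state=p0 head=2 tape=01[_]01   (p0,_)→(p0,0,-1)
state=p0 head=1 tape=0[1]001   (p0,1)→(p1,1,+1)
state=p1 head=2 tape=01[0]01   (p1,0)→(p1,1,-1)
state=p1 head=1 tape=0[1]101
After 23 steps: state p1, head at 1, tape 01101.

state p1, head at 1, tape 01101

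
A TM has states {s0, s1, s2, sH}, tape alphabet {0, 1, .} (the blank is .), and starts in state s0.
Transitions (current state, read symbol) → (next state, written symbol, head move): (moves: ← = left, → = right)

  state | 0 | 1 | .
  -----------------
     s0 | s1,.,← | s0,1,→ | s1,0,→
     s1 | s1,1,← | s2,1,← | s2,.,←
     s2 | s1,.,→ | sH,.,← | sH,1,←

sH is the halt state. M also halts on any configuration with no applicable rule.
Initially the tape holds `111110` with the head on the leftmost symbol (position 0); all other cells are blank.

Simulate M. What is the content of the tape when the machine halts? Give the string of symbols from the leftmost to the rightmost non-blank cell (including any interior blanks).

state=s0 head=0 tape=[1]11110   (s0,1)→(s0,1,→)
state=s0 head=1 tape=1[1]1110   (s0,1)→(s0,1,→)
state=s0 head=2 tape=11[1]110   (s0,1)→(s0,1,→)
state=s0 head=3 tape=111[1]10   (s0,1)→(s0,1,→)
state=s0 head=4 tape=1111[1]0   (s0,1)→(s0,1,→)
state=s0 head=5 tape=11111[0]   (s0,0)→(s1,.,←)
state=s1 head=4 tape=1111[1].   (s1,1)→(s2,1,←)
state=s2 head=3 tape=111[1]1.   (s2,1)→(sH,.,←)
state=sH head=2 tape=11[1].1.
The non-blank tape span at halt is 111.1.

111.1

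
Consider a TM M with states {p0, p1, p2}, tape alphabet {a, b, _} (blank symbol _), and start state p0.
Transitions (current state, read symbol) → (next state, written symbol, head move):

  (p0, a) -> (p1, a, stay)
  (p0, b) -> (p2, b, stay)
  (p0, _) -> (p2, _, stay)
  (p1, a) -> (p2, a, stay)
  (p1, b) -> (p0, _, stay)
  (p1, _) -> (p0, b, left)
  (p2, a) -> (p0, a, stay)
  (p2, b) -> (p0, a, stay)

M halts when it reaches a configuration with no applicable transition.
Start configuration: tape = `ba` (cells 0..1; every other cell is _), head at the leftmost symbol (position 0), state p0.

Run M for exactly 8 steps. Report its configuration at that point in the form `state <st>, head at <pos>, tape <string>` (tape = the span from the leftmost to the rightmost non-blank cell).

state p0, head at 0, tape aa

p0 | [b]a   read b → write b, move stay, go to p2
p2 | [b]a   read b → write a, move stay, go to p0
p0 | [a]a   read a → write a, move stay, go to p1
p1 | [a]a   read a → write a, move stay, go to p2
p2 | [a]a   read a → write a, move stay, go to p0
p0 | [a]a   read a → write a, move stay, go to p1
p1 | [a]a   read a → write a, move stay, go to p2
p2 | [a]a   read a → write a, move stay, go to p0
p0 | [a]a
After 8 steps: state p0, head at 0, tape aa.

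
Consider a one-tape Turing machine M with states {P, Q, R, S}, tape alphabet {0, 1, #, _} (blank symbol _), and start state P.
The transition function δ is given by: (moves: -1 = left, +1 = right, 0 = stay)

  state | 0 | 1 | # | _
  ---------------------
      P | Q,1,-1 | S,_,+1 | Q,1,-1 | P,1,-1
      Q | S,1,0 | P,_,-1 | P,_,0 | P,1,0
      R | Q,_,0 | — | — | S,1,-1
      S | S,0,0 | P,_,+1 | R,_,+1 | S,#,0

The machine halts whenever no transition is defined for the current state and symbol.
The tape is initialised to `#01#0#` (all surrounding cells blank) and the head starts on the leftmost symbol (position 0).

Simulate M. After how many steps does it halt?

state=P head=0 tape=_[#]01#0#_   (P,#)→(Q,1,-1)
state=Q head=-1 tape=[_]101#0#_   (Q,_)→(P,1,0)
state=P head=-1 tape=[1]101#0#_   (P,1)→(S,_,+1)
state=S head=0 tape=_[1]01#0#_   (S,1)→(P,_,+1)
state=P head=1 tape=__[0]1#0#_   (P,0)→(Q,1,-1)
state=Q head=0 tape=_[_]11#0#_   (Q,_)→(P,1,0)
state=P head=0 tape=_[1]11#0#_   (P,1)→(S,_,+1)
state=S head=1 tape=__[1]1#0#_   (S,1)→(P,_,+1)
state=P head=2 tape=___[1]#0#_   (P,1)→(S,_,+1)
state=S head=3 tape=____[#]0#_   (S,#)→(R,_,+1)
state=R head=4 tape=_____[0]#_   (R,0)→(Q,_,0)
state=Q head=4 tape=_____[_]#_   (Q,_)→(P,1,0)
state=P head=4 tape=_____[1]#_   (P,1)→(S,_,+1)
state=S head=5 tape=______[#]_   (S,#)→(R,_,+1)
state=R head=6 tape=_______[_]   (R,_)→(S,1,-1)
state=S head=5 tape=______[_]1   (S,_)→(S,#,0)
state=S head=5 tape=______[#]1   (S,#)→(R,_,+1)
state=R head=6 tape=_______[1]
M halts after 17 transitions.

17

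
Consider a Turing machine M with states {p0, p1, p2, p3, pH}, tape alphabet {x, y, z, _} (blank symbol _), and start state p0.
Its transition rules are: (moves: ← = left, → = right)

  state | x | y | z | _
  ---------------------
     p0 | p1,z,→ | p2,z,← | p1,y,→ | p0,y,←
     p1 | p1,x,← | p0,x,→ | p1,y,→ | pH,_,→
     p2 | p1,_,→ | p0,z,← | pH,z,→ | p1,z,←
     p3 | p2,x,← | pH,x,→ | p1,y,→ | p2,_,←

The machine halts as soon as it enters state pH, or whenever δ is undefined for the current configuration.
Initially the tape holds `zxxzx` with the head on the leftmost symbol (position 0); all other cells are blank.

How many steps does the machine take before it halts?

p0 | [z]xxzx__   read z → write y, move →, go to p1
p1 | y[x]xzx__   read x → write x, move ←, go to p1
p1 | [y]xxzx__   read y → write x, move →, go to p0
p0 | x[x]xzx__   read x → write z, move →, go to p1
p1 | xz[x]zx__   read x → write x, move ←, go to p1
p1 | x[z]xzx__   read z → write y, move →, go to p1
p1 | xy[x]zx__   read x → write x, move ←, go to p1
p1 | x[y]xzx__   read y → write x, move →, go to p0
p0 | xx[x]zx__   read x → write z, move →, go to p1
p1 | xxz[z]x__   read z → write y, move →, go to p1
p1 | xxzy[x]__   read x → write x, move ←, go to p1
p1 | xxz[y]x__   read y → write x, move →, go to p0
p0 | xxzx[x]__   read x → write z, move →, go to p1
p1 | xxzxz[_]_   read _ → write _, move →, go to pH
pH | xxzxz_[_]
M halts after 14 transitions.

14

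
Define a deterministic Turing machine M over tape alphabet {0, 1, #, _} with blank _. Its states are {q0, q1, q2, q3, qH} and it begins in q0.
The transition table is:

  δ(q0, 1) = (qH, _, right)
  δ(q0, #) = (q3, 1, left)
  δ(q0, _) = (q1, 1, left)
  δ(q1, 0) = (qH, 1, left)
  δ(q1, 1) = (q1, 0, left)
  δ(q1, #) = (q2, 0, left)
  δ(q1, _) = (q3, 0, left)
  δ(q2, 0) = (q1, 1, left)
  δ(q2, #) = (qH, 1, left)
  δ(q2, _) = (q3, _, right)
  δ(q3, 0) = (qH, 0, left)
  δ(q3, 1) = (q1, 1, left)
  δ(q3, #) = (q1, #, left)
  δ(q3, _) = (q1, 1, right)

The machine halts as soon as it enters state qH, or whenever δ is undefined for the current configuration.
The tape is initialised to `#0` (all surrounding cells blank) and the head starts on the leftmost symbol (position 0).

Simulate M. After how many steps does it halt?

7

state=q0 head=0 tape=___[#]0   (q0,#)→(q3,1,left)
state=q3 head=-1 tape=__[_]10   (q3,_)→(q1,1,right)
state=q1 head=0 tape=__1[1]0   (q1,1)→(q1,0,left)
state=q1 head=-1 tape=__[1]00   (q1,1)→(q1,0,left)
state=q1 head=-2 tape=_[_]000   (q1,_)→(q3,0,left)
state=q3 head=-3 tape=[_]0000   (q3,_)→(q1,1,right)
state=q1 head=-2 tape=1[0]000   (q1,0)→(qH,1,left)
state=qH head=-3 tape=[1]1000
M halts after 7 transitions.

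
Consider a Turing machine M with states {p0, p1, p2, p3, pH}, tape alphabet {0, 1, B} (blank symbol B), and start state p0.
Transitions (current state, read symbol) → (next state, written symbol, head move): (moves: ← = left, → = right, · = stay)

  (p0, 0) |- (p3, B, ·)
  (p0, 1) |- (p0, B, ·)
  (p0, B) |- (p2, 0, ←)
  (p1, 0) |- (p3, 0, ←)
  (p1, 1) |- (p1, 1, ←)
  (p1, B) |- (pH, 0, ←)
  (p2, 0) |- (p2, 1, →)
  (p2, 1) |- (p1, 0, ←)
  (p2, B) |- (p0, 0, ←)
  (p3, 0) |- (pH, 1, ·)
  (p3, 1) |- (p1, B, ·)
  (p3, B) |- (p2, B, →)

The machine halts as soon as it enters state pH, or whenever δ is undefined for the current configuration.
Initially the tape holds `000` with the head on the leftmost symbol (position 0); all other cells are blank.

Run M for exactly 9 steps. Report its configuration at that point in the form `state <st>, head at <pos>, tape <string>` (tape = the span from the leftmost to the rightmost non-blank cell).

state=p0 head=0 tape=B[0]00B   (p0,0)→(p3,B,·)
state=p3 head=0 tape=B[B]00B   (p3,B)→(p2,B,→)
state=p2 head=1 tape=BB[0]0B   (p2,0)→(p2,1,→)
state=p2 head=2 tape=BB1[0]B   (p2,0)→(p2,1,→)
state=p2 head=3 tape=BB11[B]   (p2,B)→(p0,0,←)
state=p0 head=2 tape=BB1[1]0   (p0,1)→(p0,B,·)
state=p0 head=2 tape=BB1[B]0   (p0,B)→(p2,0,←)
state=p2 head=1 tape=BB[1]00   (p2,1)→(p1,0,←)
state=p1 head=0 tape=B[B]000   (p1,B)→(pH,0,←)
state=pH head=-1 tape=[B]0000
After 9 steps: state pH, head at -1, tape 0000.

state pH, head at -1, tape 0000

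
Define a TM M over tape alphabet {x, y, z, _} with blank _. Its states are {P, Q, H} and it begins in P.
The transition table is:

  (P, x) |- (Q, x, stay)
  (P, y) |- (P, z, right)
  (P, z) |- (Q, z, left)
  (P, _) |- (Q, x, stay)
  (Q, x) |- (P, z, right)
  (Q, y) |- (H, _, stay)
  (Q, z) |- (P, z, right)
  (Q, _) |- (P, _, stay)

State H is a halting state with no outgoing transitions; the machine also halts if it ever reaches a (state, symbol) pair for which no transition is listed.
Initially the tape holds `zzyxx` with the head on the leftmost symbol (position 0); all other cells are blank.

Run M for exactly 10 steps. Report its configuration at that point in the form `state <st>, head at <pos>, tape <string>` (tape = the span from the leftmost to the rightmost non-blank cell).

state=P head=0 tape=_[z]zyxx   (P,z)→(Q,z,left)
state=Q head=-1 tape=[_]zzyxx   (Q,_)→(P,_,stay)
state=P head=-1 tape=[_]zzyxx   (P,_)→(Q,x,stay)
state=Q head=-1 tape=[x]zzyxx   (Q,x)→(P,z,right)
state=P head=0 tape=z[z]zyxx   (P,z)→(Q,z,left)
state=Q head=-1 tape=[z]zzyxx   (Q,z)→(P,z,right)
state=P head=0 tape=z[z]zyxx   (P,z)→(Q,z,left)
state=Q head=-1 tape=[z]zzyxx   (Q,z)→(P,z,right)
state=P head=0 tape=z[z]zyxx   (P,z)→(Q,z,left)
state=Q head=-1 tape=[z]zzyxx   (Q,z)→(P,z,right)
state=P head=0 tape=z[z]zyxx
After 10 steps: state P, head at 0, tape zzzyxx.

state P, head at 0, tape zzzyxx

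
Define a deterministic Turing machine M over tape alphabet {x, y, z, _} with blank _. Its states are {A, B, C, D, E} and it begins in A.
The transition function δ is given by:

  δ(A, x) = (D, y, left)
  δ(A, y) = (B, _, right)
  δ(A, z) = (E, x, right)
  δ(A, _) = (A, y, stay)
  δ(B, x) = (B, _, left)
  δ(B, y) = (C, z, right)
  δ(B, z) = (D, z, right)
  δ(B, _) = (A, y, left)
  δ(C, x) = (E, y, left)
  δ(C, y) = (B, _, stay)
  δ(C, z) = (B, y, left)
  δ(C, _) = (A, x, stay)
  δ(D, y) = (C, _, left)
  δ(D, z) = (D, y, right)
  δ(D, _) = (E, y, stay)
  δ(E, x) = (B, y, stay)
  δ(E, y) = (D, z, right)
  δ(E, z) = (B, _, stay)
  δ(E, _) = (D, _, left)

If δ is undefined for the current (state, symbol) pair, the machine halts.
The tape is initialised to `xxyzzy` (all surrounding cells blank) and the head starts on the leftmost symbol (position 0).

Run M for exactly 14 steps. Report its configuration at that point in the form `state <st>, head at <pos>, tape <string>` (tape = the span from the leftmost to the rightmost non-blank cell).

state E, head at 0, tape xzyxyzzy

A | ___[x]xyzzy   read x → write y, move left, go to D
D | __[_]yxyzzy   read _ → write y, move stay, go to E
E | __[y]yxyzzy   read y → write z, move right, go to D
D | __z[y]xyzzy   read y → write _, move left, go to C
C | __[z]_xyzzy   read z → write y, move left, go to B
B | _[_]y_xyzzy   read _ → write y, move left, go to A
A | [_]yy_xyzzy   read _ → write y, move stay, go to A
A | [y]yy_xyzzy   read y → write _, move right, go to B
B | _[y]y_xyzzy   read y → write z, move right, go to C
C | _z[y]_xyzzy   read y → write _, move stay, go to B
B | _z[_]_xyzzy   read _ → write y, move left, go to A
A | _[z]y_xyzzy   read z → write x, move right, go to E
E | _x[y]_xyzzy   read y → write z, move right, go to D
D | _xz[_]xyzzy   read _ → write y, move stay, go to E
E | _xz[y]xyzzy
After 14 steps: state E, head at 0, tape xzyxyzzy.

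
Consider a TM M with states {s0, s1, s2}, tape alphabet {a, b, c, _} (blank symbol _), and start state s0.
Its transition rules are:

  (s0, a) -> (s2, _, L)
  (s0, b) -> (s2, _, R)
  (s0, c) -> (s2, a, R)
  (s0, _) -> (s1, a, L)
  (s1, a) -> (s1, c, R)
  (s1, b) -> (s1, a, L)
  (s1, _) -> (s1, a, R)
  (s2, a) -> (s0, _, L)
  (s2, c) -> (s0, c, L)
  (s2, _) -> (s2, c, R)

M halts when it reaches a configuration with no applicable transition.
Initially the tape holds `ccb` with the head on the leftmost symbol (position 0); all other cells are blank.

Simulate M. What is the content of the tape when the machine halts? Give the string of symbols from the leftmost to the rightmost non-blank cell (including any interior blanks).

state=s0 head=0 tape=___[c]cb   (s0,c)→(s2,a,R)
state=s2 head=1 tape=___a[c]b   (s2,c)→(s0,c,L)
state=s0 head=0 tape=___[a]cb   (s0,a)→(s2,_,L)
state=s2 head=-1 tape=__[_]_cb   (s2,_)→(s2,c,R)
state=s2 head=0 tape=__c[_]cb   (s2,_)→(s2,c,R)
state=s2 head=1 tape=__cc[c]b   (s2,c)→(s0,c,L)
state=s0 head=0 tape=__c[c]cb   (s0,c)→(s2,a,R)
state=s2 head=1 tape=__ca[c]b   (s2,c)→(s0,c,L)
state=s0 head=0 tape=__c[a]cb   (s0,a)→(s2,_,L)
state=s2 head=-1 tape=__[c]_cb   (s2,c)→(s0,c,L)
state=s0 head=-2 tape=_[_]c_cb   (s0,_)→(s1,a,L)
state=s1 head=-3 tape=[_]ac_cb   (s1,_)→(s1,a,R)
state=s1 head=-2 tape=a[a]c_cb   (s1,a)→(s1,c,R)
state=s1 head=-1 tape=ac[c]_cb
The non-blank tape span at halt is acc_cb.

acc_cb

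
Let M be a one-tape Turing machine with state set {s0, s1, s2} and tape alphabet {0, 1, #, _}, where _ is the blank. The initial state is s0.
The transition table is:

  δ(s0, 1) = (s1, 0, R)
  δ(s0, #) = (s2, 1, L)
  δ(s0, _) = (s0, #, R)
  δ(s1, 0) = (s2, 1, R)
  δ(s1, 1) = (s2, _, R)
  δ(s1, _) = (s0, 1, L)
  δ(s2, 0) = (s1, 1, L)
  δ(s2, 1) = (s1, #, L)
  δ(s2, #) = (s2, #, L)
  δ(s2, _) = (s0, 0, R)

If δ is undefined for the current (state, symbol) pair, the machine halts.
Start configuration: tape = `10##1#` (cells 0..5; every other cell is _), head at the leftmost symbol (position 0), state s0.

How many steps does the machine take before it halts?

state=s0 head=0 tape=__[1]0##1#   (s0,1)→(s1,0,R)
state=s1 head=1 tape=__0[0]##1#   (s1,0)→(s2,1,R)
state=s2 head=2 tape=__01[#]#1#   (s2,#)→(s2,#,L)
state=s2 head=1 tape=__0[1]##1#   (s2,1)→(s1,#,L)
state=s1 head=0 tape=__[0]###1#   (s1,0)→(s2,1,R)
state=s2 head=1 tape=__1[#]##1#   (s2,#)→(s2,#,L)
state=s2 head=0 tape=__[1]###1#   (s2,1)→(s1,#,L)
state=s1 head=-1 tape=_[_]####1#   (s1,_)→(s0,1,L)
state=s0 head=-2 tape=[_]1####1#   (s0,_)→(s0,#,R)
state=s0 head=-1 tape=#[1]####1#   (s0,1)→(s1,0,R)
state=s1 head=0 tape=#0[#]###1#
M halts after 10 transitions.

10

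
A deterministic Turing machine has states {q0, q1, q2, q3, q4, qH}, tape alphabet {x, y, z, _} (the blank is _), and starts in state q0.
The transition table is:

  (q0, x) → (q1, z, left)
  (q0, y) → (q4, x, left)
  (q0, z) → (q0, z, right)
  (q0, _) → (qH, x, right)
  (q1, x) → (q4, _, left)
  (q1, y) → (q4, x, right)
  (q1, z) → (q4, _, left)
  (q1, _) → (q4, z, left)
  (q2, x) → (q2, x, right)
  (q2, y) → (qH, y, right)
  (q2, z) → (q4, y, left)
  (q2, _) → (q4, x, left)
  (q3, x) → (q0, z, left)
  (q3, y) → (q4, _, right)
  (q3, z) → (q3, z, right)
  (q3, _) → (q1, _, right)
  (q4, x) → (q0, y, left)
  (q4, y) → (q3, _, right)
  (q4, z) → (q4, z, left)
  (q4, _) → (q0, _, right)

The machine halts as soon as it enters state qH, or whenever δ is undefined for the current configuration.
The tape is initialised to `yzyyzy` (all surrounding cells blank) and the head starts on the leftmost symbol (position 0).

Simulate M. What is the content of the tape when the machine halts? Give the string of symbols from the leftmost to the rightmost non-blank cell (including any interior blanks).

zzxzyzy

state=q0 head=0 tape=__[y]zyyzy   (q0,y)→(q4,x,left)
state=q4 head=-1 tape=_[_]xzyyzy   (q4,_)→(q0,_,right)
state=q0 head=0 tape=__[x]zyyzy   (q0,x)→(q1,z,left)
state=q1 head=-1 tape=_[_]zzyyzy   (q1,_)→(q4,z,left)
state=q4 head=-2 tape=[_]zzzyyzy   (q4,_)→(q0,_,right)
state=q0 head=-1 tape=_[z]zzyyzy   (q0,z)→(q0,z,right)
state=q0 head=0 tape=_z[z]zyyzy   (q0,z)→(q0,z,right)
state=q0 head=1 tape=_zz[z]yyzy   (q0,z)→(q0,z,right)
state=q0 head=2 tape=_zzz[y]yzy   (q0,y)→(q4,x,left)
state=q4 head=1 tape=_zz[z]xyzy   (q4,z)→(q4,z,left)
state=q4 head=0 tape=_z[z]zxyzy   (q4,z)→(q4,z,left)
state=q4 head=-1 tape=_[z]zzxyzy   (q4,z)→(q4,z,left)
state=q4 head=-2 tape=[_]zzzxyzy   (q4,_)→(q0,_,right)
state=q0 head=-1 tape=_[z]zzxyzy   (q0,z)→(q0,z,right)
state=q0 head=0 tape=_z[z]zxyzy   (q0,z)→(q0,z,right)
state=q0 head=1 tape=_zz[z]xyzy   (q0,z)→(q0,z,right)
state=q0 head=2 tape=_zzz[x]yzy   (q0,x)→(q1,z,left)
state=q1 head=1 tape=_zz[z]zyzy   (q1,z)→(q4,_,left)
state=q4 head=0 tape=_z[z]_zyzy   (q4,z)→(q4,z,left)
state=q4 head=-1 tape=_[z]z_zyzy   (q4,z)→(q4,z,left)
state=q4 head=-2 tape=[_]zz_zyzy   (q4,_)→(q0,_,right)
state=q0 head=-1 tape=_[z]z_zyzy   (q0,z)→(q0,z,right)
state=q0 head=0 tape=_z[z]_zyzy   (q0,z)→(q0,z,right)
state=q0 head=1 tape=_zz[_]zyzy   (q0,_)→(qH,x,right)
state=qH head=2 tape=_zzx[z]yzy
The non-blank tape span at halt is zzxzyzy.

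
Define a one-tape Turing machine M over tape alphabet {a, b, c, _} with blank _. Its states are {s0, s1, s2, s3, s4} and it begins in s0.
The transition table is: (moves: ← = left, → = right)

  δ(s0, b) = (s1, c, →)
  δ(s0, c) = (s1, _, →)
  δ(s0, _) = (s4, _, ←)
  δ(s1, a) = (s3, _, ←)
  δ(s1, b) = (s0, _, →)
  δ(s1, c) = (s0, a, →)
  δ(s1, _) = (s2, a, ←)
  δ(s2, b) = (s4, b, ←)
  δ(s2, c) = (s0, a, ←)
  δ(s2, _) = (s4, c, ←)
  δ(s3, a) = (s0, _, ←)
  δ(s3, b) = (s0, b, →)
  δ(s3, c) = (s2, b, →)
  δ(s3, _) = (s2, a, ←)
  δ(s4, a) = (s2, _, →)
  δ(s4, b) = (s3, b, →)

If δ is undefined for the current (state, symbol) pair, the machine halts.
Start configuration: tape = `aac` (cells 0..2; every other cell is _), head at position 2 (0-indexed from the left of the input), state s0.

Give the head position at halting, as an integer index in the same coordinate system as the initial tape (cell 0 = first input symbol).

0

state=s0 head=2 tape=aa[c]_   (s0,c)→(s1,_,→)
state=s1 head=3 tape=aa_[_]   (s1,_)→(s2,a,←)
state=s2 head=2 tape=aa[_]a   (s2,_)→(s4,c,←)
state=s4 head=1 tape=a[a]ca   (s4,a)→(s2,_,→)
state=s2 head=2 tape=a_[c]a   (s2,c)→(s0,a,←)
state=s0 head=1 tape=a[_]aa   (s0,_)→(s4,_,←)
state=s4 head=0 tape=[a]_aa   (s4,a)→(s2,_,→)
state=s2 head=1 tape=_[_]aa   (s2,_)→(s4,c,←)
state=s4 head=0 tape=[_]caa
At halt the head is at cell 0.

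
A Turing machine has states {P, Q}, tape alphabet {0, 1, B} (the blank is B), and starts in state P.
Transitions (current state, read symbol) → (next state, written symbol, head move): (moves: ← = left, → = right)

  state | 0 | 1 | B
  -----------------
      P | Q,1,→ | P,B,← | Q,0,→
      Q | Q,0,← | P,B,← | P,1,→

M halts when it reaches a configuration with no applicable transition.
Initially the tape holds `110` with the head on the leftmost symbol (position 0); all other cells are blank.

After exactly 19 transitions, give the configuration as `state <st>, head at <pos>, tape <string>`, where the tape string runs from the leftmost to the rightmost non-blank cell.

state Q, head at -1, tape 1B000

P | BB[1]10   read 1 → write B, move ←, go to P
P | B[B]B10   read B → write 0, move →, go to Q
Q | B0[B]10   read B → write 1, move →, go to P
P | B01[1]0   read 1 → write B, move ←, go to P
P | B0[1]B0   read 1 → write B, move ←, go to P
P | B[0]BB0   read 0 → write 1, move →, go to Q
Q | B1[B]B0   read B → write 1, move →, go to P
P | B11[B]0   read B → write 0, move →, go to Q
Q | B110[0]   read 0 → write 0, move ←, go to Q
Q | B11[0]0   read 0 → write 0, move ←, go to Q
Q | B1[1]00   read 1 → write B, move ←, go to P
P | B[1]B00   read 1 → write B, move ←, go to P
P | [B]BB00   read B → write 0, move →, go to Q
Q | 0[B]B00   read B → write 1, move →, go to P
P | 01[B]00   read B → write 0, move →, go to Q
Q | 010[0]0   read 0 → write 0, move ←, go to Q
Q | 01[0]00   read 0 → write 0, move ←, go to Q
Q | 0[1]000   read 1 → write B, move ←, go to P
P | [0]B000   read 0 → write 1, move →, go to Q
Q | 1[B]000
After 19 steps: state Q, head at -1, tape 1B000.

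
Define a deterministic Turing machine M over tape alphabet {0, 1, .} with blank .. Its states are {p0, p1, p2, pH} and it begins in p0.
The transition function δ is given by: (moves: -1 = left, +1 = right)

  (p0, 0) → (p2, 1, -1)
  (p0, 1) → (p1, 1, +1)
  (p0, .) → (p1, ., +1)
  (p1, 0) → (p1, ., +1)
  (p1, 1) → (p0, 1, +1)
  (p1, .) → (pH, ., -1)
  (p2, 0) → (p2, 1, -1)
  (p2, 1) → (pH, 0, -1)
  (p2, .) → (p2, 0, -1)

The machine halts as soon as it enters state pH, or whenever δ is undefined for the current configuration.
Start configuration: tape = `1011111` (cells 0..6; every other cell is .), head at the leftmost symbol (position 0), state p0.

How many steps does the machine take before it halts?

9

state=p0 head=0 tape=[1]011111..   (p0,1)→(p1,1,+1)
state=p1 head=1 tape=1[0]11111..   (p1,0)→(p1,.,+1)
state=p1 head=2 tape=1.[1]1111..   (p1,1)→(p0,1,+1)
state=p0 head=3 tape=1.1[1]111..   (p0,1)→(p1,1,+1)
state=p1 head=4 tape=1.11[1]11..   (p1,1)→(p0,1,+1)
state=p0 head=5 tape=1.111[1]1..   (p0,1)→(p1,1,+1)
state=p1 head=6 tape=1.1111[1]..   (p1,1)→(p0,1,+1)
state=p0 head=7 tape=1.11111[.].   (p0,.)→(p1,.,+1)
state=p1 head=8 tape=1.11111.[.]   (p1,.)→(pH,.,-1)
state=pH head=7 tape=1.11111[.].
M halts after 9 transitions.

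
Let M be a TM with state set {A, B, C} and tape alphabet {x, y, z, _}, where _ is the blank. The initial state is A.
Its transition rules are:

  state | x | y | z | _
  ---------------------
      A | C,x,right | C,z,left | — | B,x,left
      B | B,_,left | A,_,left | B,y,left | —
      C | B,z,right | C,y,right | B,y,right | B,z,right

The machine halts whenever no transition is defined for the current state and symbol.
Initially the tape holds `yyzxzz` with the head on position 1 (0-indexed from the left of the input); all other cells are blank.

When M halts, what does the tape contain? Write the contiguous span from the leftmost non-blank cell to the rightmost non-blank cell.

yy_yxzz

A | __y[y]zxzz   read y → write z, move left, go to C
C | __[y]zzxzz   read y → write y, move right, go to C
C | __y[z]zxzz   read z → write y, move right, go to B
B | __yy[z]xzz   read z → write y, move left, go to B
B | __y[y]yxzz   read y → write _, move left, go to A
A | __[y]_yxzz   read y → write z, move left, go to C
C | _[_]z_yxzz   read _ → write z, move right, go to B
B | _z[z]_yxzz   read z → write y, move left, go to B
B | _[z]y_yxzz   read z → write y, move left, go to B
B | [_]yy_yxzz
The non-blank tape span at halt is yy_yxzz.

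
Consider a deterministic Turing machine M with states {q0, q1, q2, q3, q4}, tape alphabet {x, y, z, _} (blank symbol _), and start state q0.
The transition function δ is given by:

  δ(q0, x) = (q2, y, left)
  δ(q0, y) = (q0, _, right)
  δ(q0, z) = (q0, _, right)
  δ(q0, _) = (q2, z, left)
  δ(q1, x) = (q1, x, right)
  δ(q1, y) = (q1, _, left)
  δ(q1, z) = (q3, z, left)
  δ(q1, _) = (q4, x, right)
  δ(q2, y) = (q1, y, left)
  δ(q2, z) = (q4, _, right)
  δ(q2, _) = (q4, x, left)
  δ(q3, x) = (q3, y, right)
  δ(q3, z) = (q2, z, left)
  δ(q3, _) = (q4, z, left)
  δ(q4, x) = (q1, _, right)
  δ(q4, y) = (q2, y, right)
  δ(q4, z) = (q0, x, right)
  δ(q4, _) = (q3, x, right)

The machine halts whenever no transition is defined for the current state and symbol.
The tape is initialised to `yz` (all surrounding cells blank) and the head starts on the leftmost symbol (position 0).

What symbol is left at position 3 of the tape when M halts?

q0 | [y]z__   read y → write _, move right, go to q0
q0 | _[z]__   read z → write _, move right, go to q0
q0 | __[_]_   read _ → write z, move left, go to q2
q2 | _[_]z_   read _ → write x, move left, go to q4
q4 | [_]xz_   read _ → write x, move right, go to q3
q3 | x[x]z_   read x → write y, move right, go to q3
q3 | xy[z]_   read z → write z, move left, go to q2
q2 | x[y]z_   read y → write y, move left, go to q1
q1 | [x]yz_   read x → write x, move right, go to q1
q1 | x[y]z_   read y → write _, move left, go to q1
q1 | [x]_z_   read x → write x, move right, go to q1
q1 | x[_]z_   read _ → write x, move right, go to q4
q4 | xx[z]_   read z → write x, move right, go to q0
q0 | xxx[_]   read _ → write z, move left, go to q2
q2 | xx[x]z
Cell 3 holds z when M halts.

z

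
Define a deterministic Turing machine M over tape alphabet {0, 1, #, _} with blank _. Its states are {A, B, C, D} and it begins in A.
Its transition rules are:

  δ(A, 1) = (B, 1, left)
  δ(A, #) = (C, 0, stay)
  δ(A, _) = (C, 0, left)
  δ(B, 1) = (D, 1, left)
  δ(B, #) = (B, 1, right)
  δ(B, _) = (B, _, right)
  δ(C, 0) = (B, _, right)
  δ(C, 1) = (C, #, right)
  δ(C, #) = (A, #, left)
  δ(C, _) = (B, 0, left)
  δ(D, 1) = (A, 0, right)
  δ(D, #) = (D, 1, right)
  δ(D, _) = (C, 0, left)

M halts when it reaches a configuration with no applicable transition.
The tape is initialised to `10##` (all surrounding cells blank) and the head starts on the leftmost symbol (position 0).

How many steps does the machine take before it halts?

6

A | ___[1]0##   read 1 → write 1, move left, go to B
B | __[_]10##   read _ → write _, move right, go to B
B | ___[1]0##   read 1 → write 1, move left, go to D
D | __[_]10##   read _ → write 0, move left, go to C
C | _[_]010##   read _ → write 0, move left, go to B
B | [_]0010##   read _ → write _, move right, go to B
B | _[0]010##
M halts after 6 transitions.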